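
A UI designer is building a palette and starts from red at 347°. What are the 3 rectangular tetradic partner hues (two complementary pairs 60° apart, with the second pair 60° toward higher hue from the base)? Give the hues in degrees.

47°, 167°, 227°

A rectangular tetradic uses two complementary pairs 60° apart: offsets 0°, 60°, 180°, 240°.
347 + 60 = 407 → 407 − 360 = 47°
347 + 180 = 527 → 527 − 360 = 167°
347 + 240 = 587 → 587 − 360 = 227°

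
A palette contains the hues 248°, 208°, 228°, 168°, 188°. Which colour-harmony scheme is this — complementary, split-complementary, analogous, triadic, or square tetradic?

Sort the hues: 168°, 188°, 208°, 228°, 248°.
Successive gaps around the wheel: 20°, 20°, 20°, 20°, 280°.
A run of hues at equal small steps (20°) with one large closing gap is an analogous group.

analogous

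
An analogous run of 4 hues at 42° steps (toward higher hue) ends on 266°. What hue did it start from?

3 steps of 42° (toward higher hue) give a net shift of +126°.
Start = end − shift: 266 − 126 = 140°

140°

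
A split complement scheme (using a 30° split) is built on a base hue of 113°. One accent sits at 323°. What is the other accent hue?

Split-complementary hues sit 30° either side of the complement.
Complement of the base 113°: 113 + 180 = 293°
The given accent 323° is 30° one side of 293°; the other accent sits 30° the other side: 293 − 30 = 263°

263°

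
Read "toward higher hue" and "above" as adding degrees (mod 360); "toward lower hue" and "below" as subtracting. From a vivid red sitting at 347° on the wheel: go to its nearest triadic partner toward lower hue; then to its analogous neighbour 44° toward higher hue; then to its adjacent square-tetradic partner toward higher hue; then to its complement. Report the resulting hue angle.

347 − 120 = 227°   (triadic ↓)
227 + 44 = 271°   (analog 44° ↑)
271 + 90 = 361 → 361 − 360 = 1°   (square ↑)
1 + 180 = 181°   (complement)

181°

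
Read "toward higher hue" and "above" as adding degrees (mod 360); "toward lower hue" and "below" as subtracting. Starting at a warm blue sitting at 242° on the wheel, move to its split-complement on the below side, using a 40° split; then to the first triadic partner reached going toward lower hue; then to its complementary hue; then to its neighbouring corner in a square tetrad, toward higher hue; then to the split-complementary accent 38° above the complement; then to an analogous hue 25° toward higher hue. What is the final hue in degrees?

+140° (split-comp 40° ↓): 242 + 140 = 382 → 382 − 360 = 22°
−120° (triadic ↓): 22 − 120 = -98 → -98 + 360 = 262°
+180° (complement): 262 + 180 = 442 → 442 − 360 = 82°
+90° (square ↑): 82 + 90 = 172°
+218° (split-comp 38° ↑): 172 + 218 = 390 → 390 − 360 = 30°
+25° (analog 25° ↑): 30 + 25 = 55°

55°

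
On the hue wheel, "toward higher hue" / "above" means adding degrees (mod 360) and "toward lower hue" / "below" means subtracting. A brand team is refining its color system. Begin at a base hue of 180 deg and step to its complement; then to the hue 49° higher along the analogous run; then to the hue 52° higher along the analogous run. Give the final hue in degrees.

+180° (complement): 180 + 180 = 360 → 360 − 360 = 0°
+49° (analog 49° ↑): 0 + 49 = 49°
+52° (analog 52° ↑): 49 + 52 = 101°

101°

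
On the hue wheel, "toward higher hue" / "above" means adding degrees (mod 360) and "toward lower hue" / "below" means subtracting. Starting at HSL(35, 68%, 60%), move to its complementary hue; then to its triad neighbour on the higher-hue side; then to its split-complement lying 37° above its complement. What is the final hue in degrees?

complement +180°: 35 + 180 = 215°
triadic ↑ +120°: 215 + 120 = 335°
split-comp 37° ↑ +217°: 335 + 217 = 552 → 552 − 360 = 192°

192°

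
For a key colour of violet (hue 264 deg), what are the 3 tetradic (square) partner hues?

A square tetradic scheme places four hues every 90°.
264 + 90 = 354°
264 + 180 = 444 → 444 − 360 = 84°
264 + 270 = 534 → 534 − 360 = 174°

354°, 84°, 174°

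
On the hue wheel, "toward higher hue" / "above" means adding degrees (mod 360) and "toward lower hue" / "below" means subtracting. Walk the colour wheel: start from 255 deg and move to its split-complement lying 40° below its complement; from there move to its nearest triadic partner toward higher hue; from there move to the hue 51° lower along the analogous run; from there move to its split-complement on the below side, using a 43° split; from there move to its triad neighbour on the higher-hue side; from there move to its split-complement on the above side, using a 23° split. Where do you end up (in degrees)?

split-comp 40° ↓ +140°: 255 + 140 = 395 → 395 − 360 = 35°
triadic ↑ +120°: 35 + 120 = 155°
analog 51° ↓ −51°: 155 − 51 = 104°
split-comp 43° ↓ +137°: 104 + 137 = 241°
triadic ↑ +120°: 241 + 120 = 361 → 361 − 360 = 1°
split-comp 23° ↑ +203°: 1 + 203 = 204°

204°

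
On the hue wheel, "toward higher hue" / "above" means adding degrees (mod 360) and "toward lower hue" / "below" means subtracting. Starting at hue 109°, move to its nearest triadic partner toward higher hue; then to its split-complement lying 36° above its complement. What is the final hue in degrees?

+120° (triadic ↑): 109 + 120 = 229°
+216° (split-comp 36° ↑): 229 + 216 = 445 → 445 − 360 = 85°

85°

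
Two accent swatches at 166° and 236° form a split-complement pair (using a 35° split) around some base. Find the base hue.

The accents sit 35° either side of the complement, so the complement is their short-arc midpoint on the wheel.
Short-arc midpoint of 166° and 236°: 201°.
Base is 180° from the complement: 201 − 180 = 21°

21°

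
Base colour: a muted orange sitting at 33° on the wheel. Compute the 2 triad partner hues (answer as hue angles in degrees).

153° and 273°

A triad places three hues 120° apart.
33 + 120 = 153°
33 + 240 = 273°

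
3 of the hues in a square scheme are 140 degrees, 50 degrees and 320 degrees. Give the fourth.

A square tetradic scheme places four hues every 90°.
The full set through 50° is {50°, 140°, 230°, 320°}.
Given {50°, 140°, 320°}, the missing hue is 230°.

230°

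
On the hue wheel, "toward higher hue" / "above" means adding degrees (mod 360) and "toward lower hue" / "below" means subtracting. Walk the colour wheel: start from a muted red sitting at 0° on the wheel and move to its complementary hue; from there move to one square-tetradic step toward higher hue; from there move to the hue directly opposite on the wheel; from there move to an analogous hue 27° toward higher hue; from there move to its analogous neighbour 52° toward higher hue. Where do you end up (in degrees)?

+180° (complement): 0 + 180 = 180°
+90° (square ↑): 180 + 90 = 270°
+180° (complement): 270 + 180 = 450 → 450 − 360 = 90°
+27° (analog 27° ↑): 90 + 27 = 117°
+52° (analog 52° ↑): 117 + 52 = 169°

169°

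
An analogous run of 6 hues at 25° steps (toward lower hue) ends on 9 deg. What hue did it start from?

5 steps of 25° (toward lower hue) give a net shift of −125°.
Start = end − shift: 9 + 125 = 134°

134°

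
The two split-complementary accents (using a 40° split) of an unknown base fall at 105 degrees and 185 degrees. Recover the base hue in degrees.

325°

The accents sit 40° either side of the complement, so the complement is their short-arc midpoint on the wheel.
Short-arc midpoint of 105° and 185°: 145°.
Base is 180° from the complement: 145 − 180 = -35 → -35 + 360 = 325°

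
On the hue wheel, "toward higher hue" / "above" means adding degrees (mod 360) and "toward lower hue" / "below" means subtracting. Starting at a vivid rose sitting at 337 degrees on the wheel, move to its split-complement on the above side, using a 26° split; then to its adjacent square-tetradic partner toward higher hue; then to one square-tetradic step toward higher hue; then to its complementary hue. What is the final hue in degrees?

183°

+206° (split-comp 26° ↑): 337 + 206 = 543 → 543 − 360 = 183°
+90° (square ↑): 183 + 90 = 273°
+90° (square ↑): 273 + 90 = 363 → 363 − 360 = 3°
+180° (complement): 3 + 180 = 183°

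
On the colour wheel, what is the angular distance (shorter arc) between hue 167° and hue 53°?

114°

|167 − 53| = 114.
114 ≤ 180, so the shorter arc is 114°.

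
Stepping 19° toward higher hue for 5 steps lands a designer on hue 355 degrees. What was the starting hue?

5 steps of 19° (toward higher hue) give a net shift of +95°.
Start = end − shift: 355 − 95 = 260°

260°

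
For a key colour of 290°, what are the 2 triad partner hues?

A triad places three hues 120° apart.
290 + 120 = 410 → 410 − 360 = 50°
290 + 240 = 530 → 530 − 360 = 170°

50° and 170°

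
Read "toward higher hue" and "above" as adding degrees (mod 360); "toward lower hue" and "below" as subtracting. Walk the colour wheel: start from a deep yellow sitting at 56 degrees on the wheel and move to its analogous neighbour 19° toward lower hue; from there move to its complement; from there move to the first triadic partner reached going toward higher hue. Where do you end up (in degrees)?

337°

56 − 19 = 37°   (analog 19° ↓)
37 + 180 = 217°   (complement)
217 + 120 = 337°   (triadic ↑)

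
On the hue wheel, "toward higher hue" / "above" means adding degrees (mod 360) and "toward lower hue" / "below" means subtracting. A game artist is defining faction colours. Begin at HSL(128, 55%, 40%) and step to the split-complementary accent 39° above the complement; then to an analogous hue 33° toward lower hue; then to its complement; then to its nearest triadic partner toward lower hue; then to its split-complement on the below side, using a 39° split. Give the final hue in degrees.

155°

+219° (split-comp 39° ↑): 128 + 219 = 347°
−33° (analog 33° ↓): 347 − 33 = 314°
+180° (complement): 314 + 180 = 494 → 494 − 360 = 134°
−120° (triadic ↓): 134 − 120 = 14°
+141° (split-comp 39° ↓): 14 + 141 = 155°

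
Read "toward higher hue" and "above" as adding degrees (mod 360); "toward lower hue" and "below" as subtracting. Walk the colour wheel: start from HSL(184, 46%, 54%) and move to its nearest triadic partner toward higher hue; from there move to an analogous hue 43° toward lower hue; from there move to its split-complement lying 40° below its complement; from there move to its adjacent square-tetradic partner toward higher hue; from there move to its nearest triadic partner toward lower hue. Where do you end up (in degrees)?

184 + 120 = 304°   (triadic ↑)
304 − 43 = 261°   (analog 43° ↓)
261 + 140 = 401 → 401 − 360 = 41°   (split-comp 40° ↓)
41 + 90 = 131°   (square ↑)
131 − 120 = 11°   (triadic ↓)

11°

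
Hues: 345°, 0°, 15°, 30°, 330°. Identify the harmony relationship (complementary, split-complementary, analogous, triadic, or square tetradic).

Sort the hues: 0°, 15°, 30°, 330°, 345°.
Successive gaps around the wheel: 15°, 15°, 300°, 15°, 15°.
A run of hues at equal small steps (15°) with one large closing gap is an analogous group.

analogous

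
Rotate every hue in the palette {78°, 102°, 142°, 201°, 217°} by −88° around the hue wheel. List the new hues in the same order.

350°, 14°, 54°, 113°, 129°

78 − 88 = -10 → -10 + 360 = 350°
102 − 88 = 14°
142 − 88 = 54°
201 − 88 = 113°
217 − 88 = 129°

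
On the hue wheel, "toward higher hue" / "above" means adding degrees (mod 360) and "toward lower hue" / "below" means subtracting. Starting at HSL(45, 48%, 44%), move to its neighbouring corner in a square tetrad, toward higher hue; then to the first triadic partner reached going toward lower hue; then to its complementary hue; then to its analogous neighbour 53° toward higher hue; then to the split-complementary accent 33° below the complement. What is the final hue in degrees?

35°

+90° (square ↑): 45 + 90 = 135°
−120° (triadic ↓): 135 − 120 = 15°
+180° (complement): 15 + 180 = 195°
+53° (analog 53° ↑): 195 + 53 = 248°
+147° (split-comp 33° ↓): 248 + 147 = 395 → 395 − 360 = 35°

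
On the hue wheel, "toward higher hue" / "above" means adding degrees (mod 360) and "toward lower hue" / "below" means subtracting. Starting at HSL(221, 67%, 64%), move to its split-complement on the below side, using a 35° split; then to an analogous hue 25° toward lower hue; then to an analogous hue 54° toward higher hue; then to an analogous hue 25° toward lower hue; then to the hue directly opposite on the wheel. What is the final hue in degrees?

+145° (split-comp 35° ↓): 221 + 145 = 366 → 366 − 360 = 6°
−25° (analog 25° ↓): 6 − 25 = -19 → -19 + 360 = 341°
+54° (analog 54° ↑): 341 + 54 = 395 → 395 − 360 = 35°
−25° (analog 25° ↓): 35 − 25 = 10°
+180° (complement): 10 + 180 = 190°

190°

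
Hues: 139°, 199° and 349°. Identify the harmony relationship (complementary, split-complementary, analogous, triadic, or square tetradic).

Sort the hues: 139°, 199°, 349°.
Successive gaps around the wheel: 60°, 150°, 150°.
Two 150° gaps and one 60° gap — a base hue opposite a pair of accents 30° either side of its complement — is the split-complementary pattern.

split-complementary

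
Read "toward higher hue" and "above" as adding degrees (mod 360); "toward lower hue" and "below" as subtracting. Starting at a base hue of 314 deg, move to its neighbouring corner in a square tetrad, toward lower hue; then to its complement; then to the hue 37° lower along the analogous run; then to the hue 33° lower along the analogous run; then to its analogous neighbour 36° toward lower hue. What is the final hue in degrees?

298°

314 − 90 = 224°   (square ↓)
224 + 180 = 404 → 404 − 360 = 44°   (complement)
44 − 37 = 7°   (analog 37° ↓)
7 − 33 = -26 → -26 + 360 = 334°   (analog 33° ↓)
334 − 36 = 298°   (analog 36° ↓)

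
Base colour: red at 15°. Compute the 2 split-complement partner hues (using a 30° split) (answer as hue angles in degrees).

165° and 225°

Split-complementary hues sit 30° either side of the complement.
Complement of 15°: 15 + 180 = 195°
195 − 30 = 165°
195 + 30 = 225°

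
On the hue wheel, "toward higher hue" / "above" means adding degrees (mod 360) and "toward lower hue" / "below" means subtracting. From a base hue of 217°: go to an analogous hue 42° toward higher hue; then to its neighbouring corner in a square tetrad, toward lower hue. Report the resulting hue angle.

217 + 42 = 259°   (analog 42° ↑)
259 − 90 = 169°   (square ↓)

169°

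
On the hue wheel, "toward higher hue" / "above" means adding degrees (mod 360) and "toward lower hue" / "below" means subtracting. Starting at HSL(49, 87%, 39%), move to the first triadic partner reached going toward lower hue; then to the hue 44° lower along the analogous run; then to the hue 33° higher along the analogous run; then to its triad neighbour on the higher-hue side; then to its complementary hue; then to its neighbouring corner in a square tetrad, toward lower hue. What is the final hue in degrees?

49 − 120 = -71 → -71 + 360 = 289°   (triadic ↓)
289 − 44 = 245°   (analog 44° ↓)
245 + 33 = 278°   (analog 33° ↑)
278 + 120 = 398 → 398 − 360 = 38°   (triadic ↑)
38 + 180 = 218°   (complement)
218 − 90 = 128°   (square ↓)

128°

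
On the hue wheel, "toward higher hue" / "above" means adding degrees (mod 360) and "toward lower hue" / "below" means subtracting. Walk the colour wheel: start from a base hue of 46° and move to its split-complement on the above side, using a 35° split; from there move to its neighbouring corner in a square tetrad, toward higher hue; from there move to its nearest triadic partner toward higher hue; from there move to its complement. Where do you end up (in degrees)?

split-comp 35° ↑ +215°: 46 + 215 = 261°
square ↑ +90°: 261 + 90 = 351°
triadic ↑ +120°: 351 + 120 = 471 → 471 − 360 = 111°
complement +180°: 111 + 180 = 291°

291°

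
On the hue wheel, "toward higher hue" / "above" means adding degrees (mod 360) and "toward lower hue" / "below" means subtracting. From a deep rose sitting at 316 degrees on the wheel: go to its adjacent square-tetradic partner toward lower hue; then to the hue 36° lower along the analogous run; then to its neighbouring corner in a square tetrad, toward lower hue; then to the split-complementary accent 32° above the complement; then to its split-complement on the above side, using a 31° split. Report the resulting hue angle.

−90° (square ↓): 316 − 90 = 226°
−36° (analog 36° ↓): 226 − 36 = 190°
−90° (square ↓): 190 − 90 = 100°
+212° (split-comp 32° ↑): 100 + 212 = 312°
+211° (split-comp 31° ↑): 312 + 211 = 523 → 523 − 360 = 163°

163°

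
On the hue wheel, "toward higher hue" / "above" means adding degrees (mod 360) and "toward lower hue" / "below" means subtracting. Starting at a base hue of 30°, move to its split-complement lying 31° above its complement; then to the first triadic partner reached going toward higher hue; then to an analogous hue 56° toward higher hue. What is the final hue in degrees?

+211° (split-comp 31° ↑): 30 + 211 = 241°
+120° (triadic ↑): 241 + 120 = 361 → 361 − 360 = 1°
+56° (analog 56° ↑): 1 + 56 = 57°

57°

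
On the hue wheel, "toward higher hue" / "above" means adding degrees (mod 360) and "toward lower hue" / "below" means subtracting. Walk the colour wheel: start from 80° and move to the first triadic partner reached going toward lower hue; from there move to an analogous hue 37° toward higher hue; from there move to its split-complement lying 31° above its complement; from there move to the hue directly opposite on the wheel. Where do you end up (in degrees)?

28°

triadic ↓ −120°: 80 − 120 = -40 → -40 + 360 = 320°
analog 37° ↑ +37°: 320 + 37 = 357°
split-comp 31° ↑ +211°: 357 + 211 = 568 → 568 − 360 = 208°
complement +180°: 208 + 180 = 388 → 388 − 360 = 28°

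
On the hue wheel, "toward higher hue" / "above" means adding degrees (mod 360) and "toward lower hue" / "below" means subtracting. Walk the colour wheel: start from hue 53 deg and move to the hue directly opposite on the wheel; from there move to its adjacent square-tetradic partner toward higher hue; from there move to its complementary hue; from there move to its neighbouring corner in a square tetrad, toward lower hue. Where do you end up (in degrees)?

53°

complement +180°: 53 + 180 = 233°
square ↑ +90°: 233 + 90 = 323°
complement +180°: 323 + 180 = 503 → 503 − 360 = 143°
square ↓ −90°: 143 − 90 = 53°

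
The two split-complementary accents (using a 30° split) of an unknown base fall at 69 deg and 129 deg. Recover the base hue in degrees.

The accents sit 30° either side of the complement, so the complement is their short-arc midpoint on the wheel.
Short-arc midpoint of 69° and 129°: 99°.
Base is 180° from the complement: 99 − 180 = -81 → -81 + 360 = 279°

279°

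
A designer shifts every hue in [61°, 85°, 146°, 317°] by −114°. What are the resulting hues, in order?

61 − 114 = -53 → -53 + 360 = 307°
85 − 114 = -29 → -29 + 360 = 331°
146 − 114 = 32°
317 − 114 = 203°

307°, 331°, 32°, 203°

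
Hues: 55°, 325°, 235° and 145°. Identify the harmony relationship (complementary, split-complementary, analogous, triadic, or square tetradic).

square tetradic

Sort the hues: 55°, 145°, 235°, 325°.
Successive gaps around the wheel: 90°, 90°, 90°, 90°.
Four hues every 90° form a square tetradic scheme.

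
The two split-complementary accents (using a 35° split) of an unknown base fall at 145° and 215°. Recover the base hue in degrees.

The accents sit 35° either side of the complement, so the complement is their short-arc midpoint on the wheel.
Short-arc midpoint of 145° and 215°: 180°.
Base is 180° from the complement: 180 − 180 = 0°

0°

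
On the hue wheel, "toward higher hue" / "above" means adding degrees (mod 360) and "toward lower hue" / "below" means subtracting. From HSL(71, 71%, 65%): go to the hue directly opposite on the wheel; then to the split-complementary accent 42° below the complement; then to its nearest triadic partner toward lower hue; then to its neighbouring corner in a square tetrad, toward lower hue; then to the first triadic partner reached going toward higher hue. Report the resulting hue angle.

+180° (complement): 71 + 180 = 251°
+138° (split-comp 42° ↓): 251 + 138 = 389 → 389 − 360 = 29°
−120° (triadic ↓): 29 − 120 = -91 → -91 + 360 = 269°
−90° (square ↓): 269 − 90 = 179°
+120° (triadic ↑): 179 + 120 = 299°

299°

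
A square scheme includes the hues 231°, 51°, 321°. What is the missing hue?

141°

A square tetradic scheme places four hues every 90°.
The full set through 51° is {51°, 141°, 231°, 321°}.
Given {51°, 231°, 321°}, the missing hue is 141°.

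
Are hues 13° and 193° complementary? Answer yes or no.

Angular distance: |13 − 193| = 180 = 180°.
Complementary requires 180°.

yes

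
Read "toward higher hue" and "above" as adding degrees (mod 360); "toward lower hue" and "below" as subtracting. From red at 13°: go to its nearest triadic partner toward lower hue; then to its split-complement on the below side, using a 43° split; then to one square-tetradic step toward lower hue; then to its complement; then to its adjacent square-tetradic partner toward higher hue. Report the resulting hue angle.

−120° (triadic ↓): 13 − 120 = -107 → -107 + 360 = 253°
+137° (split-comp 43° ↓): 253 + 137 = 390 → 390 − 360 = 30°
−90° (square ↓): 30 − 90 = -60 → -60 + 360 = 300°
+180° (complement): 300 + 180 = 480 → 480 − 360 = 120°
+90° (square ↑): 120 + 90 = 210°

210°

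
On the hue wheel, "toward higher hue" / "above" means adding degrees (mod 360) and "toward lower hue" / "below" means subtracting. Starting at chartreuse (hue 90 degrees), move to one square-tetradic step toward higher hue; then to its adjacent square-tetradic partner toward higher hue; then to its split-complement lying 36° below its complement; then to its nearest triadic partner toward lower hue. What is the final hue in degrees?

square ↑ +90°: 90 + 90 = 180°
square ↑ +90°: 180 + 90 = 270°
split-comp 36° ↓ +144°: 270 + 144 = 414 → 414 − 360 = 54°
triadic ↓ −120°: 54 − 120 = -66 → -66 + 360 = 294°

294°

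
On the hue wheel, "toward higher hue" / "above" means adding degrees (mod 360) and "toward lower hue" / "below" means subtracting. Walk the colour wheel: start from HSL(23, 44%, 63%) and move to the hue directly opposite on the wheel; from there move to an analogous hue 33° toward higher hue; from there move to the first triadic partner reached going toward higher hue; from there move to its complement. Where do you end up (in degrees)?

176°

23 + 180 = 203°   (complement)
203 + 33 = 236°   (analog 33° ↑)
236 + 120 = 356°   (triadic ↑)
356 + 180 = 536 → 536 − 360 = 176°   (complement)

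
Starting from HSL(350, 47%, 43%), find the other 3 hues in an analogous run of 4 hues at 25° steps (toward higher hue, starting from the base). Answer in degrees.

15°, 40°, 65°

Analogous hues sit every 25° along the wheel.
350 + 25 = 375 → 375 − 360 = 15°
350 + 50 = 400 → 400 − 360 = 40°
350 + 75 = 425 → 425 − 360 = 65°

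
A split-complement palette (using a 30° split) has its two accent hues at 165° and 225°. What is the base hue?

The accents sit 30° either side of the complement, so the complement is their short-arc midpoint on the wheel.
Short-arc midpoint of 165° and 225°: 195°.
Base is 180° from the complement: 195 − 180 = 15°

15°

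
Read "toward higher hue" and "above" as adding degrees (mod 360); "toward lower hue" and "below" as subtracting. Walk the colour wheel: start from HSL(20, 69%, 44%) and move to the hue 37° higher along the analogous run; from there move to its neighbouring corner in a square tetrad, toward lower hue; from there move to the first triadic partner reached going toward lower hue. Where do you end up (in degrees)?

analog 37° ↑ +37°: 20 + 37 = 57°
square ↓ −90°: 57 − 90 = -33 → -33 + 360 = 327°
triadic ↓ −120°: 327 − 120 = 207°

207°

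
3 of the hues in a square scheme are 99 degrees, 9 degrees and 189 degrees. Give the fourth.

279°

A square tetradic scheme places four hues every 90°.
The full set through 9° is {9°, 99°, 189°, 279°}.
Given {9°, 99°, 189°}, the missing hue is 279°.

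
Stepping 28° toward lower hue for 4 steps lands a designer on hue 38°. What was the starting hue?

150°

4 steps of 28° (toward lower hue) give a net shift of −112°.
Start = end − shift: 38 + 112 = 150°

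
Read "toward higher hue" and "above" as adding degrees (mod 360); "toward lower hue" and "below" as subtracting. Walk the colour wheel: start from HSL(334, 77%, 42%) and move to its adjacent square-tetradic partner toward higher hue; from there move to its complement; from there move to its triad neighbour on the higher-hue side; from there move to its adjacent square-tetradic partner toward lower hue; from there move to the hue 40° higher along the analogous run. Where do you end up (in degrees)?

314°

square ↑ +90°: 334 + 90 = 424 → 424 − 360 = 64°
complement +180°: 64 + 180 = 244°
triadic ↑ +120°: 244 + 120 = 364 → 364 − 360 = 4°
square ↓ −90°: 4 − 90 = -86 → -86 + 360 = 274°
analog 40° ↑ +40°: 274 + 40 = 314°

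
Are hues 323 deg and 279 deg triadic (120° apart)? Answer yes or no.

Angular distance: |323 − 279| = 44 = 44°.
Triadic (120° apart) requires 120°.

no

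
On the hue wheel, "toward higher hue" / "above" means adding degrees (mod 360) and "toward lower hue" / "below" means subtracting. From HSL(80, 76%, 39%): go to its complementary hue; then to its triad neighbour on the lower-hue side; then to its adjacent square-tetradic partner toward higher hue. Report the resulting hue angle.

230°

+180° (complement): 80 + 180 = 260°
−120° (triadic ↓): 260 − 120 = 140°
+90° (square ↑): 140 + 90 = 230°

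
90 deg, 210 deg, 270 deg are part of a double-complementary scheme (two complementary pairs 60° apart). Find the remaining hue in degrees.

A rectangular tetradic uses two complementary pairs 60° apart: offsets 0°, 60°, 180°, 240°.
Among {90°, 210°, 270°}, 270° and 90° are a 180° pair.
The remaining hue 210° needs its own complement: 210 + 180 = 390 → 390 − 360 = 30°

30°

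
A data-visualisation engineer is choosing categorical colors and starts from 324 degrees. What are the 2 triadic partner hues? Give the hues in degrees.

84° and 204°

A triad places three hues 120° apart.
324 + 120 = 444 → 444 − 360 = 84°
324 + 240 = 564 → 564 − 360 = 204°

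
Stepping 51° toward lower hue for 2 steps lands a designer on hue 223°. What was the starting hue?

325°

2 steps of 51° (toward lower hue) give a net shift of −102°.
Start = end − shift: 223 + 102 = 325°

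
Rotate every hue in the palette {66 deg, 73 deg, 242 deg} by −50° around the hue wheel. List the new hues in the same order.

16°, 23°, 192°

66 − 50 = 16°
73 − 50 = 23°
242 − 50 = 192°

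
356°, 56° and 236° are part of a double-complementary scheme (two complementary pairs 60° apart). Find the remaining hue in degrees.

176°

A rectangular tetradic uses two complementary pairs 60° apart: offsets 0°, 60°, 180°, 240°.
Among {56°, 236°, 356°}, 236° and 56° are a 180° pair.
The remaining hue 356° needs its own complement: 356 + 180 = 536 → 536 − 360 = 176°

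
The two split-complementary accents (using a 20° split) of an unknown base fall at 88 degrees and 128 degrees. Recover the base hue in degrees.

The accents sit 20° either side of the complement, so the complement is their short-arc midpoint on the wheel.
Short-arc midpoint of 88° and 128°: 108°.
Base is 180° from the complement: 108 − 180 = -72 → -72 + 360 = 288°

288°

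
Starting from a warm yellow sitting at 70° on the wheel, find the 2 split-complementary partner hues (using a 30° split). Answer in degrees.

220° and 280°

Split-complementary hues sit 30° either side of the complement.
Complement of 70°: 70 + 180 = 250°
250 − 30 = 220°
250 + 30 = 280°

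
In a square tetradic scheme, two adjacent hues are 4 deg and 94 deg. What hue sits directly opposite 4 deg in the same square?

184°

A square tetradic scheme places four hues 90° apart; opposite corners are 180° apart.
4 + 180 = 184°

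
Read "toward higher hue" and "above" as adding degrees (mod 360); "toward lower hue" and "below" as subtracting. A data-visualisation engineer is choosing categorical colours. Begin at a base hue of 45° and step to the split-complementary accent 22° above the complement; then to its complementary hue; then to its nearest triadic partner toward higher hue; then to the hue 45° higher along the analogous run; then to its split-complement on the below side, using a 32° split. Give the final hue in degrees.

split-comp 22° ↑ +202°: 45 + 202 = 247°
complement +180°: 247 + 180 = 427 → 427 − 360 = 67°
triadic ↑ +120°: 67 + 120 = 187°
analog 45° ↑ +45°: 187 + 45 = 232°
split-comp 32° ↓ +148°: 232 + 148 = 380 → 380 − 360 = 20°

20°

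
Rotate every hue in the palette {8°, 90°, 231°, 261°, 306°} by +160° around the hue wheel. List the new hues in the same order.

8 + 160 = 168°
90 + 160 = 250°
231 + 160 = 391 → 391 − 360 = 31°
261 + 160 = 421 → 421 − 360 = 61°
306 + 160 = 466 → 466 − 360 = 106°

168°, 250°, 31°, 61°, 106°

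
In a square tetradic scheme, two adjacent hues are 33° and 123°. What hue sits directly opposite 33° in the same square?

213°

A square tetradic scheme places four hues 90° apart; opposite corners are 180° apart.
33 + 180 = 213°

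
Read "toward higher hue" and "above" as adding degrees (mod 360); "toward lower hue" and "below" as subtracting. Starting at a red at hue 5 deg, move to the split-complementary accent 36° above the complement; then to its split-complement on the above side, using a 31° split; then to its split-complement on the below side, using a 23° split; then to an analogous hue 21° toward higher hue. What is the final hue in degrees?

250°

5 + 216 = 221°   (split-comp 36° ↑)
221 + 211 = 432 → 432 − 360 = 72°   (split-comp 31° ↑)
72 + 157 = 229°   (split-comp 23° ↓)
229 + 21 = 250°   (analog 21° ↑)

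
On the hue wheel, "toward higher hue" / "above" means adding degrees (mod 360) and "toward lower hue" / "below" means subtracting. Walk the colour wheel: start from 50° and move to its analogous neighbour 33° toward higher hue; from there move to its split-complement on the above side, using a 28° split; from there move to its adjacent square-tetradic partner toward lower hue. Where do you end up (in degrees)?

analog 33° ↑ +33°: 50 + 33 = 83°
split-comp 28° ↑ +208°: 83 + 208 = 291°
square ↓ −90°: 291 − 90 = 201°

201°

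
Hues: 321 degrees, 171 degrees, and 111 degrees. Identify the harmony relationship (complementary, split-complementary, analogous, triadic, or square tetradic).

Sort the hues: 111°, 171°, 321°.
Successive gaps around the wheel: 60°, 150°, 150°.
Two 150° gaps and one 60° gap — a base hue opposite a pair of accents 30° either side of its complement — is the split-complementary pattern.

split-complementary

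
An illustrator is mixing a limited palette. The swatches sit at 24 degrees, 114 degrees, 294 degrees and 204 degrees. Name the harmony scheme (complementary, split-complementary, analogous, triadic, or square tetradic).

square tetradic

Sort the hues: 24°, 114°, 204°, 294°.
Successive gaps around the wheel: 90°, 90°, 90°, 90°.
Four hues every 90° form a square tetradic scheme.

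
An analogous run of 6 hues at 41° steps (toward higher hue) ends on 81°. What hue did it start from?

5 steps of 41° (toward higher hue) give a net shift of +205°.
Start = end − shift: 81 − 205 = -124 → -124 + 360 = 236°

236°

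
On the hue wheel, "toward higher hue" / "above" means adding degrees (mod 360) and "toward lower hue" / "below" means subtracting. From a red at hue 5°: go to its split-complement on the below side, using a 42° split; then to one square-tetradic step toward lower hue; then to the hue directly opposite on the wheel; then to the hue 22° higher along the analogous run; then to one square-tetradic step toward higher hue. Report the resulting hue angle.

5 + 138 = 143°   (split-comp 42° ↓)
143 − 90 = 53°   (square ↓)
53 + 180 = 233°   (complement)
233 + 22 = 255°   (analog 22° ↑)
255 + 90 = 345°   (square ↑)

345°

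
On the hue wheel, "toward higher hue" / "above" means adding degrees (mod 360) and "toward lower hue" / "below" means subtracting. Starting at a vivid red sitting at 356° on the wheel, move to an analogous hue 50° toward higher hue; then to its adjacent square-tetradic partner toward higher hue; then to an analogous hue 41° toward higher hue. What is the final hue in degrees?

177°

analog 50° ↑ +50°: 356 + 50 = 406 → 406 − 360 = 46°
square ↑ +90°: 46 + 90 = 136°
analog 41° ↑ +41°: 136 + 41 = 177°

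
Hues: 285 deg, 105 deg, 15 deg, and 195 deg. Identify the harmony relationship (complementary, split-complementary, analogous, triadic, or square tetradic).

square tetradic

Sort the hues: 15°, 105°, 195°, 285°.
Successive gaps around the wheel: 90°, 90°, 90°, 90°.
Four hues every 90° form a square tetradic scheme.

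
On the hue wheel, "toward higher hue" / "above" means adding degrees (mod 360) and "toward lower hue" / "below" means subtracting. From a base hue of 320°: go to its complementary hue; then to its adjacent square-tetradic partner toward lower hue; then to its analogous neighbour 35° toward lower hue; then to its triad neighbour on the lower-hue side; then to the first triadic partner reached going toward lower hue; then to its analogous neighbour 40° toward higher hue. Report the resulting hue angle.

320 + 180 = 500 → 500 − 360 = 140°   (complement)
140 − 90 = 50°   (square ↓)
50 − 35 = 15°   (analog 35° ↓)
15 − 120 = -105 → -105 + 360 = 255°   (triadic ↓)
255 − 120 = 135°   (triadic ↓)
135 + 40 = 175°   (analog 40° ↑)

175°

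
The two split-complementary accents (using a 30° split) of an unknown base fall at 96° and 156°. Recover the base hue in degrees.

The accents sit 30° either side of the complement, so the complement is their short-arc midpoint on the wheel.
Short-arc midpoint of 96° and 156°: 126°.
Base is 180° from the complement: 126 − 180 = -54 → -54 + 360 = 306°

306°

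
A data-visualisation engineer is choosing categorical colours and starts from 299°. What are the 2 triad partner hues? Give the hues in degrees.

299 + 120 = 419 → 419 − 360 = 59°
299 + 240 = 539 → 539 − 360 = 179°

59° and 179°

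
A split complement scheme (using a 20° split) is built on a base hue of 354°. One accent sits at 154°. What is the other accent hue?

Split-complementary hues sit 20° either side of the complement.
Complement of the base 354°: 354 + 180 = 534 → 534 − 360 = 174°
The given accent 154° is 20° one side of 174°; the other accent sits 20° the other side: 174 + 20 = 194°

194°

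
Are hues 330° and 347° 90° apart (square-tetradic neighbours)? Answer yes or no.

Angular distance: |330 − 347| = 17 = 17°.
90° apart (square-tetradic neighbours) requires 90°.

no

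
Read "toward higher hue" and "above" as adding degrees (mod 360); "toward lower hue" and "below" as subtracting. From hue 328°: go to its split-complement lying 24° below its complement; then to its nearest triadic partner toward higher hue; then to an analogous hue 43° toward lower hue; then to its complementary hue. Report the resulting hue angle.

+156° (split-comp 24° ↓): 328 + 156 = 484 → 484 − 360 = 124°
+120° (triadic ↑): 124 + 120 = 244°
−43° (analog 43° ↓): 244 − 43 = 201°
+180° (complement): 201 + 180 = 381 → 381 − 360 = 21°

21°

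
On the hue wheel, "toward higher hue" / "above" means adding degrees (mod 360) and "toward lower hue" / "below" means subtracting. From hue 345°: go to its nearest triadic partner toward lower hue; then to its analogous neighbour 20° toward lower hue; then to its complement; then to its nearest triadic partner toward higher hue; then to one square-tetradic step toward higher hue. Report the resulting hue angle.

345 − 120 = 225°   (triadic ↓)
225 − 20 = 205°   (analog 20° ↓)
205 + 180 = 385 → 385 − 360 = 25°   (complement)
25 + 120 = 145°   (triadic ↑)
145 + 90 = 235°   (square ↑)

235°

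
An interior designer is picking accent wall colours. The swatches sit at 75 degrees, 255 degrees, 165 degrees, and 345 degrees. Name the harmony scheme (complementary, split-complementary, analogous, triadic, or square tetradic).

square tetradic

Sort the hues: 75°, 165°, 255°, 345°.
Successive gaps around the wheel: 90°, 90°, 90°, 90°.
Four hues every 90° form a square tetradic scheme.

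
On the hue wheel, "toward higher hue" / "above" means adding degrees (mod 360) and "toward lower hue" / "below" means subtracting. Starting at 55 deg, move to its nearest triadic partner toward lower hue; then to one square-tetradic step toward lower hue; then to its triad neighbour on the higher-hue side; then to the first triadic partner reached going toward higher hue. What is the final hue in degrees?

85°

55 − 120 = -65 → -65 + 360 = 295°   (triadic ↓)
295 − 90 = 205°   (square ↓)
205 + 120 = 325°   (triadic ↑)
325 + 120 = 445 → 445 − 360 = 85°   (triadic ↑)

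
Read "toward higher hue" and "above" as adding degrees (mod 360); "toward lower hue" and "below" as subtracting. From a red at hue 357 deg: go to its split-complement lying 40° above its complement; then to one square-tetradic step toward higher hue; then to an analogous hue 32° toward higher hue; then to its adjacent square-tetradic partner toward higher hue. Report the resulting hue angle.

split-comp 40° ↑ +220°: 357 + 220 = 577 → 577 − 360 = 217°
square ↑ +90°: 217 + 90 = 307°
analog 32° ↑ +32°: 307 + 32 = 339°
square ↑ +90°: 339 + 90 = 429 → 429 − 360 = 69°

69°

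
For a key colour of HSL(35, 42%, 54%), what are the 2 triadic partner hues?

A triad places three hues 120° apart.
35 + 120 = 155°
35 + 240 = 275°

155° and 275°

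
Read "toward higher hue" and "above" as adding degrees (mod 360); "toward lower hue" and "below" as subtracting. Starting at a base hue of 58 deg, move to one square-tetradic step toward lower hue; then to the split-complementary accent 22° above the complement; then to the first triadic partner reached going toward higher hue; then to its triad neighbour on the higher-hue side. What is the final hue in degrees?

50°

58 − 90 = -32 → -32 + 360 = 328°   (square ↓)
328 + 202 = 530 → 530 − 360 = 170°   (split-comp 22° ↑)
170 + 120 = 290°   (triadic ↑)
290 + 120 = 410 → 410 − 360 = 50°   (triadic ↑)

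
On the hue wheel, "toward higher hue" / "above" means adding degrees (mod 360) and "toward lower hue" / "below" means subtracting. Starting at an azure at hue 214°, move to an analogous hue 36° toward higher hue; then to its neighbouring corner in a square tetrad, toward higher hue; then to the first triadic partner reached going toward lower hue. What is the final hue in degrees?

220°

214 + 36 = 250°   (analog 36° ↑)
250 + 90 = 340°   (square ↑)
340 − 120 = 220°   (triadic ↓)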